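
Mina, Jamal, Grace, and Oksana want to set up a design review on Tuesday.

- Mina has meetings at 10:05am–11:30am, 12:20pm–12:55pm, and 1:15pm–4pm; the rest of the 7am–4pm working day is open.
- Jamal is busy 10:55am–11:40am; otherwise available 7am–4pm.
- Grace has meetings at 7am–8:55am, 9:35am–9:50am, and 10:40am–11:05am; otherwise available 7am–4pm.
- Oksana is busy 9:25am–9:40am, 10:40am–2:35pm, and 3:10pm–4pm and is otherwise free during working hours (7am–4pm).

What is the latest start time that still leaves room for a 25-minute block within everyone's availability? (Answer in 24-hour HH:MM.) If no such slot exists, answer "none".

09:00

Mina free within 07:00–16:00: 07:00–10:05, 11:30–12:20, 12:55–13:15.
Jamal free within 07:00–16:00: 07:00–10:55, 11:40–16:00.
Grace free within 07:00–16:00: 08:55–09:35, 09:50–10:40, 11:05–16:00.
Oksana free within 07:00–16:00: 07:00–09:25, 09:40–10:40, 14:35–15:10.
Mina ∩ Jamal: 07:00–10:05, 11:40–12:20, 12:55–13:15.
Mina ∩ Jamal ∩ Grace: 08:55–09:35, 09:50–10:05, 11:40–12:20, 12:55–13:15.
Mina ∩ Jamal ∩ Grace ∩ Oksana: 08:55–09:25, 09:50–10:05.
Windows ≥ 25 min: 08:55–09:25.
Latest start in the last window 08:55–09:25 is 09:25 − 25 min = 09:00.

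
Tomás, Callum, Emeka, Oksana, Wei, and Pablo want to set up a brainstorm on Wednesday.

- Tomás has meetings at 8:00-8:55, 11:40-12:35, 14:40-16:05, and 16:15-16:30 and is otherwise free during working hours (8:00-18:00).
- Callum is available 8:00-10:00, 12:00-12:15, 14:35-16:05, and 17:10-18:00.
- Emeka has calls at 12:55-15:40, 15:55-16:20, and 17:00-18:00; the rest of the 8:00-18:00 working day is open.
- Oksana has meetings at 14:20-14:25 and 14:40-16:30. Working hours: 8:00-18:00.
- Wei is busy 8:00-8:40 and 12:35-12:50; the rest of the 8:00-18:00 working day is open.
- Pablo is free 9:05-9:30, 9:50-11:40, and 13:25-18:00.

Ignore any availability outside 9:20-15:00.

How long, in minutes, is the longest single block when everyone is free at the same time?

10 minutes

Tomás free within 08:00–18:00: 08:55–11:40, 12:35–14:40, 16:05–16:15, 16:30–18:00.
Emeka free within 08:00–18:00: 08:00–12:55, 15:40–15:55, 16:20–17:00.
Oksana free within 08:00–18:00: 08:00–14:20, 14:25–14:40, 16:30–18:00.
Wei free within 08:00–18:00: 08:40–12:35, 12:50–18:00.
Tomás ∩ Callum: 08:55–10:00, 14:35–14:40, 17:10–18:00.
Tomás ∩ Callum ∩ Emeka: 08:55–10:00.
Tomás ∩ Callum ∩ Emeka ∩ Oksana: 08:55–10:00.
Tomás ∩ Callum ∩ Emeka ∩ Oksana ∩ Wei: 08:55–10:00.
Tomás ∩ Callum ∩ Emeka ∩ Oksana ∩ Wei ∩ Pablo: 09:05–09:30, 09:50–10:00.
Restricted to 09:20–15:00: 09:20–09:30, 09:50–10:00.
Common window lengths: 10, 10 min; longest is 10.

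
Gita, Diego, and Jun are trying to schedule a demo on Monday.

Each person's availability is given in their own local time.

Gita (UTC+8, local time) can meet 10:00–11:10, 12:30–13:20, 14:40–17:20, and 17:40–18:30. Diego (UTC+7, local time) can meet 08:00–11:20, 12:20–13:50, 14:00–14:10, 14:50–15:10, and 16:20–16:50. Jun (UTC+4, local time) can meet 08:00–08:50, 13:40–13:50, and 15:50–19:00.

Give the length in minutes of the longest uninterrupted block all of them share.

Gita → UTC: 02:00–03:10, 04:30–05:20, 06:40–09:20, 09:40–10:30.
Diego → UTC: 01:00–04:20, 05:20–06:50, 07:00–07:10, 07:50–08:10, 09:20–09:50.
Jun → UTC: 04:00–04:50, 09:40–09:50, 11:50–15:00.
Gita ∩ Diego: 02:00–03:10, 06:40–06:50, 07:00–07:10, 07:50–08:10, 09:40–09:50.
Gita ∩ Diego ∩ Jun: 09:40–09:50.
Single common window of 10 minutes.

10 minutes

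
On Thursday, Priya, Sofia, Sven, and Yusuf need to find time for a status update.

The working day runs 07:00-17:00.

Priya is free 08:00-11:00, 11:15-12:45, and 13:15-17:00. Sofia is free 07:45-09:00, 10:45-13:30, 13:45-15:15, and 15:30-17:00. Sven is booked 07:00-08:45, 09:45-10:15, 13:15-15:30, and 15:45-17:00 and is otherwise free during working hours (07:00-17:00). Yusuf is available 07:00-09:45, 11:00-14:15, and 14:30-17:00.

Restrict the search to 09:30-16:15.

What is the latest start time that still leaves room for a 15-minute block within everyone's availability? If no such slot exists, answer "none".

15:30

Sven free within 07:00–17:00: 08:45–09:45, 10:15–13:15, 15:30–15:45.
Priya ∩ Sofia: 08:00–09:00, 10:45–11:00, 11:15–12:45, 13:15–13:30, 13:45–15:15, 15:30–17:00.
Priya ∩ Sofia ∩ Sven: 08:45–09:00, 10:45–11:00, 11:15–12:45, 15:30–15:45.
Priya ∩ Sofia ∩ Sven ∩ Yusuf: 08:45–09:00, 11:15–12:45, 15:30–15:45.
Restricted to 09:30–16:15: 11:15–12:45, 15:30–15:45.
Windows ≥ 15 min: 11:15–12:45, 15:30–15:45.
Latest start in the last window 15:30–15:45 is 15:45 − 15 min = 15:30.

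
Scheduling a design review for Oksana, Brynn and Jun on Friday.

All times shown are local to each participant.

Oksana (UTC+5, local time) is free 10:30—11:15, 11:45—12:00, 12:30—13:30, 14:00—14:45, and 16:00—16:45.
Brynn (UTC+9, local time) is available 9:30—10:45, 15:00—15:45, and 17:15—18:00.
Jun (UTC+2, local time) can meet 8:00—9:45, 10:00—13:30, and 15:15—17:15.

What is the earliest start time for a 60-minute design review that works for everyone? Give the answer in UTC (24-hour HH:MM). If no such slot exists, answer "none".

Oksana → UTC: 05:30–06:15, 06:45–07:00, 07:30–08:30, 09:00–09:45, 11:00–11:45.
Brynn → UTC: 00:30–01:45, 06:00–06:45, 08:15–09:00.
Jun → UTC: 06:00–07:45, 08:00–11:30, 13:15–15:15.
Oksana ∩ Brynn: 06:00–06:15, 08:15–08:30.
Oksana ∩ Brynn ∩ Jun: 06:00–06:15, 08:15–08:30.
Windows ≥ 60 min: (none).

none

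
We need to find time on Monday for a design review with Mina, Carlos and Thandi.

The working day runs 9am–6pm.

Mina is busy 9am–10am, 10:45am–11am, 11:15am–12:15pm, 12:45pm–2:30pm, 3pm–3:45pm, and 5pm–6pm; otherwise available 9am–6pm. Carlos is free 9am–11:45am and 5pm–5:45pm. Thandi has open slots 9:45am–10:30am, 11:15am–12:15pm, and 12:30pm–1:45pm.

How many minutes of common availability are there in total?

30 minutes

Mina free within 09:00–18:00: 10:00–10:45, 11:00–11:15, 12:15–12:45, 14:30–15:00, 15:45–17:00.
Mina ∩ Carlos: 10:00–10:45, 11:00–11:15.
Mina ∩ Carlos ∩ Thandi: 10:00–10:30.
Total common minutes: 30.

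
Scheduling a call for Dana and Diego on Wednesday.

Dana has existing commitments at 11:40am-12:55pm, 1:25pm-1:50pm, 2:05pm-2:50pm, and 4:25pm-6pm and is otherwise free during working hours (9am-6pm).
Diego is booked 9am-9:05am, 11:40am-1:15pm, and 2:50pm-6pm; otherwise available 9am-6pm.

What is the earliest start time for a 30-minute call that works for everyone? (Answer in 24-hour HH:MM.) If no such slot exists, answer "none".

09:05

Dana free within 09:00–18:00: 09:00–11:40, 12:55–13:25, 13:50–14:05, 14:50–16:25.
Diego free within 09:00–18:00: 09:05–11:40, 13:15–14:50.
Dana ∩ Diego: 09:05–11:40, 13:15–13:25, 13:50–14:05.
Windows ≥ 30 min: 09:05–11:40.
Earliest such window starts at 09:05.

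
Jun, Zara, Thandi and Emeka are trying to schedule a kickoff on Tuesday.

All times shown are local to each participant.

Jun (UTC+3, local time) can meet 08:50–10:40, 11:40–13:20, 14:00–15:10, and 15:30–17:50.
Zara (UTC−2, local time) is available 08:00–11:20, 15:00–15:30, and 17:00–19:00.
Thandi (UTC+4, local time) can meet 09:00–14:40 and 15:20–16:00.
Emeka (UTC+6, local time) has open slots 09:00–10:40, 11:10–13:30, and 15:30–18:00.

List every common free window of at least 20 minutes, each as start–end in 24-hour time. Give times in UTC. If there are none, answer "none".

Jun → UTC: 05:50–07:40, 08:40–10:20, 11:00–12:10, 12:30–14:50.
Zara → UTC: 10:00–13:20, 17:00–17:30, 19:00–21:00.
Thandi → UTC: 05:00–10:40, 11:20–12:00.
Emeka → UTC: 03:00–04:40, 05:10–07:30, 09:30–12:00.
Jun ∩ Zara: 10:00–10:20, 11:00–12:10, 12:30–13:20.
Jun ∩ Zara ∩ Thandi: 10:00–10:20, 11:20–12:00.
Jun ∩ Zara ∩ Thandi ∩ Emeka: 10:00–10:20, 11:20–12:00.
Windows ≥ 20 min: 10:00–10:20, 11:20–12:00.

10:00–10:20, 11:20–12:00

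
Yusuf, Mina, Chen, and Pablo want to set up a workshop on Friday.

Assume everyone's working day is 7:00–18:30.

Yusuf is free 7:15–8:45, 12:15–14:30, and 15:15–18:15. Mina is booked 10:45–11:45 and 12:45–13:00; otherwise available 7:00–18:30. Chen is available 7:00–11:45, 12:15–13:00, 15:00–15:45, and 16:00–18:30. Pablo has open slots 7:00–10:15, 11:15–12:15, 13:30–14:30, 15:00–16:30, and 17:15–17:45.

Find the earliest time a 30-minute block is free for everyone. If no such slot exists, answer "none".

07:15

Mina free within 07:00–18:30: 07:00–10:45, 11:45–12:45, 13:00–18:30.
Yusuf ∩ Mina: 07:15–08:45, 12:15–12:45, 13:00–14:30, 15:15–18:15.
Yusuf ∩ Mina ∩ Chen: 07:15–08:45, 12:15–12:45, 15:15–15:45, 16:00–18:15.
Yusuf ∩ Mina ∩ Chen ∩ Pablo: 07:15–08:45, 15:15–15:45, 16:00–16:30, 17:15–17:45.
Windows ≥ 30 min: 07:15–08:45, 15:15–15:45, 16:00–16:30, 17:15–17:45.
Earliest such window starts at 07:15.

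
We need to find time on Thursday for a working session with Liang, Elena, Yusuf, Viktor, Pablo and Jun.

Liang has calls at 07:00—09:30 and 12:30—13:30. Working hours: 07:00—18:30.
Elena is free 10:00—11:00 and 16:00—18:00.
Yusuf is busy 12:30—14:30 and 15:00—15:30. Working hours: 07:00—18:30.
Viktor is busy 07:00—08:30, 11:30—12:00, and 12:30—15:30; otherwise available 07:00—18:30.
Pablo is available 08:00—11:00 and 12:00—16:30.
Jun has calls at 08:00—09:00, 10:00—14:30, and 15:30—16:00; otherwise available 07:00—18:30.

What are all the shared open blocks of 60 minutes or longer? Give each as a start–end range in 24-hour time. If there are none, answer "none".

Liang free within 07:00–18:30: 09:30–12:30, 13:30–18:30.
Yusuf free within 07:00–18:30: 07:00–12:30, 14:30–15:00, 15:30–18:30.
Viktor free within 07:00–18:30: 08:30–11:30, 12:00–12:30, 15:30–18:30.
Jun free within 07:00–18:30: 07:00–08:00, 09:00–10:00, 14:30–15:30, 16:00–18:30.
Liang ∩ Elena: 10:00–11:00, 16:00–18:00.
Liang ∩ Elena ∩ Yusuf: 10:00–11:00, 16:00–18:00.
Liang ∩ Elena ∩ Yusuf ∩ Viktor: 10:00–11:00, 16:00–18:00.
Liang ∩ Elena ∩ Yusuf ∩ Viktor ∩ Pablo: 10:00–11:00, 16:00–16:30.
Liang ∩ Elena ∩ Yusuf ∩ Viktor ∩ Pablo ∩ Jun: 16:00–16:30.
Windows ≥ 60 min: (none).

none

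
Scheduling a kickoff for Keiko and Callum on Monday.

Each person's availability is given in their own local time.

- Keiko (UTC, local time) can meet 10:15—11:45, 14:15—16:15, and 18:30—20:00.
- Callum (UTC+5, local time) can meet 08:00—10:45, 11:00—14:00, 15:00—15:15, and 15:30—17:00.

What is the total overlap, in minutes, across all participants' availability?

75 minutes

Keiko → UTC: 10:15–11:45, 14:15–16:15, 18:30–20:00.
Callum → UTC: 03:00–05:45, 06:00–09:00, 10:00–10:15, 10:30–12:00.
Keiko ∩ Callum: 10:30–11:45.
Total common minutes: 75.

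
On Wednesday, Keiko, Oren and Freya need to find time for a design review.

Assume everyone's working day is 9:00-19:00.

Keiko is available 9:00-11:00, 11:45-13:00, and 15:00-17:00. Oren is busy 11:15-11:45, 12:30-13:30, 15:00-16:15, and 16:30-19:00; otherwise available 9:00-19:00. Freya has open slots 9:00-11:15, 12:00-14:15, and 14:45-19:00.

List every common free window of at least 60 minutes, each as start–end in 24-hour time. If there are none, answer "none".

09:00–11:00

Oren free within 09:00–19:00: 09:00–11:15, 11:45–12:30, 13:30–15:00, 16:15–16:30.
Keiko ∩ Oren: 09:00–11:00, 11:45–12:30, 16:15–16:30.
Keiko ∩ Oren ∩ Freya: 09:00–11:00, 12:00–12:30, 16:15–16:30.
Windows ≥ 60 min: 09:00–11:00.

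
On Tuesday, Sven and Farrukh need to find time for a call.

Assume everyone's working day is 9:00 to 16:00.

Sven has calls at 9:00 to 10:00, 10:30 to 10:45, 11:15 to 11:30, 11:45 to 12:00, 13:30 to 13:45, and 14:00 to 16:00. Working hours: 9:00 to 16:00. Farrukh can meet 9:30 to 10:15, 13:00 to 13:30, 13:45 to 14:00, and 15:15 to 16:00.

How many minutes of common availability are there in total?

60 minutes

Sven free within 09:00–16:00: 10:00–10:30, 10:45–11:15, 11:30–11:45, 12:00–13:30, 13:45–14:00.
Sven ∩ Farrukh: 10:00–10:15, 13:00–13:30, 13:45–14:00.
Total common minutes: 15 + 30 + 15 = 60.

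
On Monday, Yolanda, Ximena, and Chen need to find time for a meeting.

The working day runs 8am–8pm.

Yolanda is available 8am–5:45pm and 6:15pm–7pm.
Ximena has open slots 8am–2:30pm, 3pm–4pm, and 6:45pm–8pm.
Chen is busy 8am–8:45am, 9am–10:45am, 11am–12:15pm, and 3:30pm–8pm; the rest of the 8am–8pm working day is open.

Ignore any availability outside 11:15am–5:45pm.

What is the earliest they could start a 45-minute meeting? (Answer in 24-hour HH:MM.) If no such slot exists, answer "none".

12:15

Chen free within 08:00–20:00: 08:45–09:00, 10:45–11:00, 12:15–15:30.
Yolanda ∩ Ximena: 08:00–14:30, 15:00–16:00, 18:45–19:00.
Yolanda ∩ Ximena ∩ Chen: 08:45–09:00, 10:45–11:00, 12:15–14:30, 15:00–15:30.
Restricted to 11:15–17:45: 12:15–14:30, 15:00–15:30.
Windows ≥ 45 min: 12:15–14:30.
Earliest such window starts at 12:15.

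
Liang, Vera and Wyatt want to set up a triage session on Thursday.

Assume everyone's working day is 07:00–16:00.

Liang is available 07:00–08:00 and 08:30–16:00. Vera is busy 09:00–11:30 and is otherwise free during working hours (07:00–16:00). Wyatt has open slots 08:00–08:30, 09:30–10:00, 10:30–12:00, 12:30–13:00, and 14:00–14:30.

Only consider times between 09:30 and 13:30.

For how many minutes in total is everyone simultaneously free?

Vera free within 07:00–16:00: 07:00–09:00, 11:30–16:00.
Liang ∩ Vera: 07:00–08:00, 08:30–09:00, 11:30–16:00.
Liang ∩ Vera ∩ Wyatt: 11:30–12:00, 12:30–13:00, 14:00–14:30.
Restricted to 09:30–13:30: 11:30–12:00, 12:30–13:00.
Total common minutes: 30 + 30 = 60.

60 minutes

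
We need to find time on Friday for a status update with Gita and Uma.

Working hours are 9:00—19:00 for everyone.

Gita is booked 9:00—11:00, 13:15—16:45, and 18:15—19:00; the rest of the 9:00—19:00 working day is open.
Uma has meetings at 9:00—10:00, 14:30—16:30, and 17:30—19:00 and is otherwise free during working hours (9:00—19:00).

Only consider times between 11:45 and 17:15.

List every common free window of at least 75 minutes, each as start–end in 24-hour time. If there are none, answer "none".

11:45–13:15

Gita free within 09:00–19:00: 11:00–13:15, 16:45–18:15.
Uma free within 09:00–19:00: 10:00–14:30, 16:30–17:30.
Gita ∩ Uma: 11:00–13:15, 16:45–17:30.
Restricted to 11:45–17:15: 11:45–13:15, 16:45–17:15.
Windows ≥ 75 min: 11:45–13:15.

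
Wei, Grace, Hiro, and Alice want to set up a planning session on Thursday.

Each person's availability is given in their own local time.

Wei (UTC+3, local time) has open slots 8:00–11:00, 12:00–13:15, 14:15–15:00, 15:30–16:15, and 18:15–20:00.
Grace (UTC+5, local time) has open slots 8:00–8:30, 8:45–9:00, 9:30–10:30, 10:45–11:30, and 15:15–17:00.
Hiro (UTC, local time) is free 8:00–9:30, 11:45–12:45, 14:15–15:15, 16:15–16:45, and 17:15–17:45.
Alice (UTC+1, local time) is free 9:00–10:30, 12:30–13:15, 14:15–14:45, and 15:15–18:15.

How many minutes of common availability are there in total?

15 minutes

Wei → UTC: 05:00–08:00, 09:00–10:15, 11:15–12:00, 12:30–13:15, 15:15–17:00.
Grace → UTC: 03:00–03:30, 03:45–04:00, 04:30–05:30, 05:45–06:30, 10:15–12:00.
Hiro → UTC: 08:00–09:30, 11:45–12:45, 14:15–15:15, 16:15–16:45, 17:15–17:45.
Alice → UTC: 08:00–09:30, 11:30–12:15, 13:15–13:45, 14:15–17:15.
Wei ∩ Grace: 05:00–05:30, 05:45–06:30, 11:15–12:00.
Wei ∩ Grace ∩ Hiro: 11:45–12:00.
Wei ∩ Grace ∩ Hiro ∩ Alice: 11:45–12:00.
Total common minutes: 15.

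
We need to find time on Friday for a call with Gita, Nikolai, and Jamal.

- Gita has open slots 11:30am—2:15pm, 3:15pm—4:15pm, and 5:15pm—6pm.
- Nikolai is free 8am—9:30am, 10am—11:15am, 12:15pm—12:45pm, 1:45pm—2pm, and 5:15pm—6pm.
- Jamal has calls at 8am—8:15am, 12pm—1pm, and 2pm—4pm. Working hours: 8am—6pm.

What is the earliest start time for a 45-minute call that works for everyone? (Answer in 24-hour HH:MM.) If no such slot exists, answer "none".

17:15

Jamal free within 08:00–18:00: 08:15–12:00, 13:00–14:00, 16:00–18:00.
Gita ∩ Nikolai: 12:15–12:45, 13:45–14:00, 17:15–18:00.
Gita ∩ Nikolai ∩ Jamal: 13:45–14:00, 17:15–18:00.
Windows ≥ 45 min: 17:15–18:00.
Earliest such window starts at 17:15.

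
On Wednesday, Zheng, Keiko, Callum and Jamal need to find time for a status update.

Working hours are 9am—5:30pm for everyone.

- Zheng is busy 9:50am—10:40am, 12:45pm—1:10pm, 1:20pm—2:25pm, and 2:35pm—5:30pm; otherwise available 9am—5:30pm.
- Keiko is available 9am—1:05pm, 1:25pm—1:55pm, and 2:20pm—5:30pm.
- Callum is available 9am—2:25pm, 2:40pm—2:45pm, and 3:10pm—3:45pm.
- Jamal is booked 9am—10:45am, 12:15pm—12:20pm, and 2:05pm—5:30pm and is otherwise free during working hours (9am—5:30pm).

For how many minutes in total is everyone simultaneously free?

Zheng free within 09:00–17:30: 09:00–09:50, 10:40–12:45, 13:10–13:20, 14:25–14:35.
Jamal free within 09:00–17:30: 10:45–12:15, 12:20–14:05.
Zheng ∩ Keiko: 09:00–09:50, 10:40–12:45, 14:25–14:35.
Zheng ∩ Keiko ∩ Callum: 09:00–09:50, 10:40–12:45.
Zheng ∩ Keiko ∩ Callum ∩ Jamal: 10:45–12:15, 12:20–12:45.
Total common minutes: 90 + 25 = 115.

115 minutes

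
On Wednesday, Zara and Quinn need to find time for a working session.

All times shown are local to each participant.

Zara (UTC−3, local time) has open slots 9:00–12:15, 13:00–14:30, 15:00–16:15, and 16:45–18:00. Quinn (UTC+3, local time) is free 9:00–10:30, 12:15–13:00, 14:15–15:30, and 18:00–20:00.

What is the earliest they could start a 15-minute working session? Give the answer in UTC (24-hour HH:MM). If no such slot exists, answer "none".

Zara → UTC: 12:00–15:15, 16:00–17:30, 18:00–19:15, 19:45–21:00.
Quinn → UTC: 06:00–07:30, 09:15–10:00, 11:15–12:30, 15:00–17:00.
Zara ∩ Quinn: 12:00–12:30, 15:00–15:15, 16:00–17:00.
Windows ≥ 15 min: 12:00–12:30, 15:00–15:15, 16:00–17:00.
Earliest such window starts at 12:00.

12:00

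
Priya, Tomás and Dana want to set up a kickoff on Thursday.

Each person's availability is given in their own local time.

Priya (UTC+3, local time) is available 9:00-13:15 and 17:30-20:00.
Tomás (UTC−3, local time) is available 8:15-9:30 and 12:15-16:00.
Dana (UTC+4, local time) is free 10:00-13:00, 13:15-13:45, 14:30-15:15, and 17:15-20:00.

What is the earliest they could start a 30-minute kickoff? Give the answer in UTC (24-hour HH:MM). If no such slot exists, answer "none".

Priya → UTC: 06:00–10:15, 14:30–17:00.
Tomás → UTC: 11:15–12:30, 15:15–19:00.
Dana → UTC: 06:00–09:00, 09:15–09:45, 10:30–11:15, 13:15–16:00.
Priya ∩ Tomás: 15:15–17:00.
Priya ∩ Tomás ∩ Dana: 15:15–16:00.
Windows ≥ 30 min: 15:15–16:00.
Earliest such window starts at 15:15.

15:15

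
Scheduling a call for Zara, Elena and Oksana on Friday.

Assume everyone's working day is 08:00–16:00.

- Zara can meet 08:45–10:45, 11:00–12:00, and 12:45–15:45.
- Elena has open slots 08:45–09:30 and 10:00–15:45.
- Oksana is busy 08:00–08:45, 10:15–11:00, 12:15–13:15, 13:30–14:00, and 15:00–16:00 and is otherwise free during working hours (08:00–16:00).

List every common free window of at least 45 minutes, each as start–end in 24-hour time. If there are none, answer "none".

Oksana free within 08:00–16:00: 08:45–10:15, 11:00–12:15, 13:15–13:30, 14:00–15:00.
Zara ∩ Elena: 08:45–09:30, 10:00–10:45, 11:00–12:00, 12:45–15:45.
Zara ∩ Elena ∩ Oksana: 08:45–09:30, 10:00–10:15, 11:00–12:00, 13:15–13:30, 14:00–15:00.
Windows ≥ 45 min: 08:45–09:30, 11:00–12:00, 14:00–15:00.

08:45–09:30, 11:00–12:00, 14:00–15:00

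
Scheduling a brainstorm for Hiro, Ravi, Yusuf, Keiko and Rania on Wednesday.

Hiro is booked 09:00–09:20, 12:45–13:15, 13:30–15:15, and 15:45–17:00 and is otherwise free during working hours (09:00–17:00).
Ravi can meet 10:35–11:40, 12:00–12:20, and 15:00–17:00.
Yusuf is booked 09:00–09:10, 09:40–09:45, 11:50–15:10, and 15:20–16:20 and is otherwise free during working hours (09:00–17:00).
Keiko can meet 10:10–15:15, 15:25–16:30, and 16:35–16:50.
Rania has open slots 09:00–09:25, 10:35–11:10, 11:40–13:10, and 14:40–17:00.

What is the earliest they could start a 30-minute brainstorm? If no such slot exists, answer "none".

Hiro free within 09:00–17:00: 09:20–12:45, 13:15–13:30, 15:15–15:45.
Yusuf free within 09:00–17:00: 09:10–09:40, 09:45–11:50, 15:10–15:20, 16:20–17:00.
Hiro ∩ Ravi: 10:35–11:40, 12:00–12:20, 15:15–15:45.
Hiro ∩ Ravi ∩ Yusuf: 10:35–11:40, 15:15–15:20.
Hiro ∩ Ravi ∩ Yusuf ∩ Keiko: 10:35–11:40.
Hiro ∩ Ravi ∩ Yusuf ∩ Keiko ∩ Rania: 10:35–11:10.
Windows ≥ 30 min: 10:35–11:10.
Earliest such window starts at 10:35.

10:35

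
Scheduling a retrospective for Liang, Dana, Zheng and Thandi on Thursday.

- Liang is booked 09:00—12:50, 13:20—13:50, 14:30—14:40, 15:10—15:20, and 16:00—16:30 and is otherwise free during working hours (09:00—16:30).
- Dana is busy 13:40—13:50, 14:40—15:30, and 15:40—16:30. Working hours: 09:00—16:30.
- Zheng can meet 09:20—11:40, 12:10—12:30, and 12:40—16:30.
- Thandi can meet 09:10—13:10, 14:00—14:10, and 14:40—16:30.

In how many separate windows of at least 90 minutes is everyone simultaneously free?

0

Liang free within 09:00–16:30: 12:50–13:20, 13:50–14:30, 14:40–15:10, 15:20–16:00.
Dana free within 09:00–16:30: 09:00–13:40, 13:50–14:40, 15:30–15:40.
Liang ∩ Dana: 12:50–13:20, 13:50–14:30, 15:30–15:40.
Liang ∩ Dana ∩ Zheng: 12:50–13:20, 13:50–14:30, 15:30–15:40.
Liang ∩ Dana ∩ Zheng ∩ Thandi: 12:50–13:10, 14:00–14:10, 15:30–15:40.
Windows ≥ 90 min: (none).
That's 0 windows.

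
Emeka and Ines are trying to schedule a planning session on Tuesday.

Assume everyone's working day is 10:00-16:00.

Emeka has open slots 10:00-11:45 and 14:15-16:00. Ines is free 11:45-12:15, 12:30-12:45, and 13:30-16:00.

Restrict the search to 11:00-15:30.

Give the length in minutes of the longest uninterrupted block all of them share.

Emeka ∩ Ines: 14:15–16:00.
Restricted to 11:00–15:30: 14:15–15:30.
Single common window of 75 minutes.

75 minutes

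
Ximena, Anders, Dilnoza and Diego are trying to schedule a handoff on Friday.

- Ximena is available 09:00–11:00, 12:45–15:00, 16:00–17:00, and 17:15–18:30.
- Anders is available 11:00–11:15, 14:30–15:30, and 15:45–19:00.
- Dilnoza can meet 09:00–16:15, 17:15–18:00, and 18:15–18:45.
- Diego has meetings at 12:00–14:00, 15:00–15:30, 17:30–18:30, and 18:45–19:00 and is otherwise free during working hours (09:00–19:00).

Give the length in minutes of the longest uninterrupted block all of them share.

Diego free within 09:00–19:00: 09:00–12:00, 14:00–15:00, 15:30–17:30, 18:30–18:45.
Ximena ∩ Anders: 14:30–15:00, 16:00–17:00, 17:15–18:30.
Ximena ∩ Anders ∩ Dilnoza: 14:30–15:00, 16:00–16:15, 17:15–18:00, 18:15–18:30.
Ximena ∩ Anders ∩ Dilnoza ∩ Diego: 14:30–15:00, 16:00–16:15, 17:15–17:30.
Common window lengths: 30, 15, 15 min; longest is 30.

30 minutes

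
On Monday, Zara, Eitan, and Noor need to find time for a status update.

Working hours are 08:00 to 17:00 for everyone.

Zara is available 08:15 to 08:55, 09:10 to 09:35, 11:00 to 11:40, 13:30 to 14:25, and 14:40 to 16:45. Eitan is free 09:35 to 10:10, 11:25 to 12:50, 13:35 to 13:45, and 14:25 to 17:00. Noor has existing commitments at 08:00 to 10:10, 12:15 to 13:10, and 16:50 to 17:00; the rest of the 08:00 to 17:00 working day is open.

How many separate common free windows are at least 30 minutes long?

Noor free within 08:00–17:00: 10:10–12:15, 13:10–16:50.
Zara ∩ Eitan: 11:25–11:40, 13:35–13:45, 14:40–16:45.
Zara ∩ Eitan ∩ Noor: 11:25–11:40, 13:35–13:45, 14:40–16:45.
Windows ≥ 30 min: 14:40–16:45.
That's 1 window.

1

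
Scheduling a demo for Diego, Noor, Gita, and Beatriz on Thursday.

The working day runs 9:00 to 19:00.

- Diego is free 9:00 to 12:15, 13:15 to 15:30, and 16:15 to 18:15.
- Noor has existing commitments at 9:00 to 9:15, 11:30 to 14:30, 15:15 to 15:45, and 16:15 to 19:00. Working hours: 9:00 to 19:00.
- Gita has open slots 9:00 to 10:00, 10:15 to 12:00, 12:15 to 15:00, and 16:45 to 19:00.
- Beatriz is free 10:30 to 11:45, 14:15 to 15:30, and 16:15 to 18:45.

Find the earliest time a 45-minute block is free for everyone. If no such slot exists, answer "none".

10:30

Noor free within 09:00–19:00: 09:15–11:30, 14:30–15:15, 15:45–16:15.
Diego ∩ Noor: 09:15–11:30, 14:30–15:15.
Diego ∩ Noor ∩ Gita: 09:15–10:00, 10:15–11:30, 14:30–15:00.
Diego ∩ Noor ∩ Gita ∩ Beatriz: 10:30–11:30, 14:30–15:00.
Windows ≥ 45 min: 10:30–11:30.
Earliest such window starts at 10:30.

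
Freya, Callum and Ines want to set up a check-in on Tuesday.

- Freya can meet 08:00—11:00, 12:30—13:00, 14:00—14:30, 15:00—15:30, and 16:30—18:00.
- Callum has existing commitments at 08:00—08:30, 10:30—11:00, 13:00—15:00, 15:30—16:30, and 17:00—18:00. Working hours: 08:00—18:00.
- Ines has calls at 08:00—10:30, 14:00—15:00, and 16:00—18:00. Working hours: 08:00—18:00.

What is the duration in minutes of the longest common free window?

30 minutes

Callum free within 08:00–18:00: 08:30–10:30, 11:00–13:00, 15:00–15:30, 16:30–17:00.
Ines free within 08:00–18:00: 10:30–14:00, 15:00–16:00.
Freya ∩ Callum: 08:30–10:30, 12:30–13:00, 15:00–15:30, 16:30–17:00.
Freya ∩ Callum ∩ Ines: 12:30–13:00, 15:00–15:30.
Common window lengths: 30, 30 min; longest is 30.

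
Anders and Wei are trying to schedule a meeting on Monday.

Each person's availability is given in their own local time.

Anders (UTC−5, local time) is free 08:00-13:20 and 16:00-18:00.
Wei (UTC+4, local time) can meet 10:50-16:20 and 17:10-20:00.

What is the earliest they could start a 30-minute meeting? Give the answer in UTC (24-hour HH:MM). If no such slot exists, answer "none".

13:10

Anders → UTC: 13:00–18:20, 21:00–23:00.
Wei → UTC: 06:50–12:20, 13:10–16:00.
Anders ∩ Wei: 13:10–16:00.
Windows ≥ 30 min: 13:10–16:00.
Earliest such window starts at 13:10.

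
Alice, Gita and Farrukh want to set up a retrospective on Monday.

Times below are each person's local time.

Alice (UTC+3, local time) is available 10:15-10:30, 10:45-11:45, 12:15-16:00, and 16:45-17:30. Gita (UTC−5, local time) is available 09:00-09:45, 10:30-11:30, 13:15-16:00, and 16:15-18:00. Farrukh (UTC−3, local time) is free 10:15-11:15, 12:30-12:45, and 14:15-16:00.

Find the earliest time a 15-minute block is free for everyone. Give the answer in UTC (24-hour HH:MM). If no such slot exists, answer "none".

Alice → UTC: 07:15–07:30, 07:45–08:45, 09:15–13:00, 13:45–14:30.
Gita → UTC: 14:00–14:45, 15:30–16:30, 18:15–21:00, 21:15–23:00.
Farrukh → UTC: 13:15–14:15, 15:30–15:45, 17:15–19:00.
Alice ∩ Gita: 14:00–14:30.
Alice ∩ Gita ∩ Farrukh: 14:00–14:15.
Windows ≥ 15 min: 14:00–14:15.
Earliest such window starts at 14:00.

14:00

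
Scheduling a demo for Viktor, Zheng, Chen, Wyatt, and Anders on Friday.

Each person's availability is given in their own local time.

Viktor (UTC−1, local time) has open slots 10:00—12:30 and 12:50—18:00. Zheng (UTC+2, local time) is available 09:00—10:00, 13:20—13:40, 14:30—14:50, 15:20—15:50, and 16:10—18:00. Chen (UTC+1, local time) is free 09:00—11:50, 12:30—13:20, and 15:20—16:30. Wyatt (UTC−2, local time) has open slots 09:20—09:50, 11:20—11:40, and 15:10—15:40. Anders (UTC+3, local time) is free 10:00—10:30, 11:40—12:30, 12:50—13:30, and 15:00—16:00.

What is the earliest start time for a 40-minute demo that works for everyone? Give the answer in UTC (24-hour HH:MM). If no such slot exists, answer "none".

none

Viktor → UTC: 11:00–13:30, 13:50–19:00.
Zheng → UTC: 07:00–08:00, 11:20–11:40, 12:30–12:50, 13:20–13:50, 14:10–16:00.
Chen → UTC: 08:00–10:50, 11:30–12:20, 14:20–15:30.
Wyatt → UTC: 11:20–11:50, 13:20–13:40, 17:10–17:40.
Anders → UTC: 07:00–07:30, 08:40–09:30, 09:50–10:30, 12:00–13:00.
Viktor ∩ Zheng: 11:20–11:40, 12:30–12:50, 13:20–13:30, 14:10–16:00.
Viktor ∩ Zheng ∩ Chen: 11:30–11:40, 14:20–15:30.
Viktor ∩ Zheng ∩ Chen ∩ Wyatt: 11:30–11:40.
Viktor ∩ Zheng ∩ Chen ∩ Wyatt ∩ Anders: (none).
Windows ≥ 40 min: (none).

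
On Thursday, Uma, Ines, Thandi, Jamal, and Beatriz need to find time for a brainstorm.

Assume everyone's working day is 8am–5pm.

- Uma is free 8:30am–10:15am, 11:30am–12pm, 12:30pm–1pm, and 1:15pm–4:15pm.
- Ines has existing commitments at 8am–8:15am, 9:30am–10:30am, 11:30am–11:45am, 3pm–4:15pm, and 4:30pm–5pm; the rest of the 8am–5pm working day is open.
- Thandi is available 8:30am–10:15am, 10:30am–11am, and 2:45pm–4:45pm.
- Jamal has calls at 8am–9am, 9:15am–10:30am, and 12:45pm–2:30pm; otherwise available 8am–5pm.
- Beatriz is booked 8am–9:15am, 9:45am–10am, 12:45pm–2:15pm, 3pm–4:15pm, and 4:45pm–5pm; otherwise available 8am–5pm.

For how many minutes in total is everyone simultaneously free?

Ines free within 08:00–17:00: 08:15–09:30, 10:30–11:30, 11:45–15:00, 16:15–16:30.
Jamal free within 08:00–17:00: 09:00–09:15, 10:30–12:45, 14:30–17:00.
Beatriz free within 08:00–17:00: 09:15–09:45, 10:00–12:45, 14:15–15:00, 16:15–16:45.
Uma ∩ Ines: 08:30–09:30, 11:45–12:00, 12:30–13:00, 13:15–15:00.
Uma ∩ Ines ∩ Thandi: 08:30–09:30, 14:45–15:00.
Uma ∩ Ines ∩ Thandi ∩ Jamal: 09:00–09:15, 14:45–15:00.
Uma ∩ Ines ∩ Thandi ∩ Jamal ∩ Beatriz: 14:45–15:00.
Total common minutes: 15.

15 minutes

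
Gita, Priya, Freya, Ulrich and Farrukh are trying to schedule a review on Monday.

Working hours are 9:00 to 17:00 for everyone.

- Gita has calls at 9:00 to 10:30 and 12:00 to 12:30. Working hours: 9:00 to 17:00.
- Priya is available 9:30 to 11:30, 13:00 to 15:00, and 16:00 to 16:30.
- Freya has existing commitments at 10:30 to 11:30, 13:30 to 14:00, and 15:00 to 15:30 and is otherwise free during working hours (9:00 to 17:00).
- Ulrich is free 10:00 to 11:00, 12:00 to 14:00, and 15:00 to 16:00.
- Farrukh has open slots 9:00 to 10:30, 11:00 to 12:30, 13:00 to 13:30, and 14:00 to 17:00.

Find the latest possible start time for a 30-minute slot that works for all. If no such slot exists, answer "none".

Gita free within 09:00–17:00: 10:30–12:00, 12:30–17:00.
Freya free within 09:00–17:00: 09:00–10:30, 11:30–13:30, 14:00–15:00, 15:30–17:00.
Gita ∩ Priya: 10:30–11:30, 13:00–15:00, 16:00–16:30.
Gita ∩ Priya ∩ Freya: 13:00–13:30, 14:00–15:00, 16:00–16:30.
Gita ∩ Priya ∩ Freya ∩ Ulrich: 13:00–13:30.
Gita ∩ Priya ∩ Freya ∩ Ulrich ∩ Farrukh: 13:00–13:30.
Windows ≥ 30 min: 13:00–13:30.
Latest start in the last window 13:00–13:30 is 13:30 − 30 min = 13:00.

13:00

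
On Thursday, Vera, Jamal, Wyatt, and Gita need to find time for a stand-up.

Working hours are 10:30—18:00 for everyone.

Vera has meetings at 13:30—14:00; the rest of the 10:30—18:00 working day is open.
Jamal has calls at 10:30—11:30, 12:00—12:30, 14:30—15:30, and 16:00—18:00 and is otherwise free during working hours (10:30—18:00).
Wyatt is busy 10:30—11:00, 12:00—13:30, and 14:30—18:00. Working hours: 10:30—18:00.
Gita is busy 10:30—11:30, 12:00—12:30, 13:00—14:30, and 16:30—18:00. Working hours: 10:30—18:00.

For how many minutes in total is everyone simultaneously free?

Vera free within 10:30–18:00: 10:30–13:30, 14:00–18:00.
Jamal free within 10:30–18:00: 11:30–12:00, 12:30–14:30, 15:30–16:00.
Wyatt free within 10:30–18:00: 11:00–12:00, 13:30–14:30.
Gita free within 10:30–18:00: 11:30–12:00, 12:30–13:00, 14:30–16:30.
Vera ∩ Jamal: 11:30–12:00, 12:30–13:30, 14:00–14:30, 15:30–16:00.
Vera ∩ Jamal ∩ Wyatt: 11:30–12:00, 14:00–14:30.
Vera ∩ Jamal ∩ Wyatt ∩ Gita: 11:30–12:00.
Total common minutes: 30.

30 minutes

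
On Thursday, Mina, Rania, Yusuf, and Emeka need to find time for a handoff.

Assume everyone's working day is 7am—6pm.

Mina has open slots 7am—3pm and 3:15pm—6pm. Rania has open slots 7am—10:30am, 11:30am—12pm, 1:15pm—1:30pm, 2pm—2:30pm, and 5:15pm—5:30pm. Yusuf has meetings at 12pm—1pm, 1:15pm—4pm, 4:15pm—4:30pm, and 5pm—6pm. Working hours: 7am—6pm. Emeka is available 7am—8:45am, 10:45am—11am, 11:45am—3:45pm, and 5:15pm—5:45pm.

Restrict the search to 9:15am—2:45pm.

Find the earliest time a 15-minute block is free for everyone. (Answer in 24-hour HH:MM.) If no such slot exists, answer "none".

11:45

Yusuf free within 07:00–18:00: 07:00–12:00, 13:00–13:15, 16:00–16:15, 16:30–17:00.
Mina ∩ Rania: 07:00–10:30, 11:30–12:00, 13:15–13:30, 14:00–14:30, 17:15–17:30.
Mina ∩ Rania ∩ Yusuf: 07:00–10:30, 11:30–12:00.
Mina ∩ Rania ∩ Yusuf ∩ Emeka: 07:00–08:45, 11:45–12:00.
Restricted to 09:15–14:45: 11:45–12:00.
Windows ≥ 15 min: 11:45–12:00.
Earliest such window starts at 11:45.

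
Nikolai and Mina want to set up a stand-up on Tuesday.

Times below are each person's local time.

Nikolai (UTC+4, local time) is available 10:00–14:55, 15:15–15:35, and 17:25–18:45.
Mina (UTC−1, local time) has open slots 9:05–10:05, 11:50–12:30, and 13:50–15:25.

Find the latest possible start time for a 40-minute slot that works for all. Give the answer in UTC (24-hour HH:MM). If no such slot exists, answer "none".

Nikolai → UTC: 06:00–10:55, 11:15–11:35, 13:25–14:45.
Mina → UTC: 10:05–11:05, 12:50–13:30, 14:50–16:25.
Nikolai ∩ Mina: 10:05–10:55, 13:25–13:30.
Windows ≥ 40 min: 10:05–10:55.
Latest start in the last window 10:05–10:55 is 10:55 − 40 min = 10:15.

10:15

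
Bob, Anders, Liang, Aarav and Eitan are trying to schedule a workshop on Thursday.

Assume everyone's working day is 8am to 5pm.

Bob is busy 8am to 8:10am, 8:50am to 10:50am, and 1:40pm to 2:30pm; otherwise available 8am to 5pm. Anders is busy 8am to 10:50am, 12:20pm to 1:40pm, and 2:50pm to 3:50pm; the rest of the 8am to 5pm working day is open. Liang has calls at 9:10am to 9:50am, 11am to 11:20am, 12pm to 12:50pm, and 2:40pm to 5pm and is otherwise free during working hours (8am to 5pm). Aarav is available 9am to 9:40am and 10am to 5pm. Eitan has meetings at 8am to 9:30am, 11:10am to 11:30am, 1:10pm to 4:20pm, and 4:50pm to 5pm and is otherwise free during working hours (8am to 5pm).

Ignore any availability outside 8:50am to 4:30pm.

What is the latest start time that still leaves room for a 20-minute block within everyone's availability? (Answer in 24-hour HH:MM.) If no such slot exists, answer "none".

11:40

Bob free within 08:00–17:00: 08:10–08:50, 10:50–13:40, 14:30–17:00.
Anders free within 08:00–17:00: 10:50–12:20, 13:40–14:50, 15:50–17:00.
Liang free within 08:00–17:00: 08:00–09:10, 09:50–11:00, 11:20–12:00, 12:50–14:40.
Eitan free within 08:00–17:00: 09:30–11:10, 11:30–13:10, 16:20–16:50.
Bob ∩ Anders: 10:50–12:20, 14:30–14:50, 15:50–17:00.
Bob ∩ Anders ∩ Liang: 10:50–11:00, 11:20–12:00, 14:30–14:40.
Bob ∩ Anders ∩ Liang ∩ Aarav: 10:50–11:00, 11:20–12:00, 14:30–14:40.
Bob ∩ Anders ∩ Liang ∩ Aarav ∩ Eitan: 10:50–11:00, 11:30–12:00.
Restricted to 08:50–16:30: 10:50–11:00, 11:30–12:00.
Windows ≥ 20 min: 11:30–12:00.
Latest start in the last window 11:30–12:00 is 12:00 − 20 min = 11:40.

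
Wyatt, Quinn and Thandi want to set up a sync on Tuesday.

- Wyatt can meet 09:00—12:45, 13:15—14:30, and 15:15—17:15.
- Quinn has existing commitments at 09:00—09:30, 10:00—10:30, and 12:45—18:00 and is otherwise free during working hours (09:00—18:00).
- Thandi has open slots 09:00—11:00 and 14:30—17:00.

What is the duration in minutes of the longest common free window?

Quinn free within 09:00–18:00: 09:30–10:00, 10:30–12:45.
Wyatt ∩ Quinn: 09:30–10:00, 10:30–12:45.
Wyatt ∩ Quinn ∩ Thandi: 09:30–10:00, 10:30–11:00.
Common window lengths: 30, 30 min; longest is 30.

30 minutes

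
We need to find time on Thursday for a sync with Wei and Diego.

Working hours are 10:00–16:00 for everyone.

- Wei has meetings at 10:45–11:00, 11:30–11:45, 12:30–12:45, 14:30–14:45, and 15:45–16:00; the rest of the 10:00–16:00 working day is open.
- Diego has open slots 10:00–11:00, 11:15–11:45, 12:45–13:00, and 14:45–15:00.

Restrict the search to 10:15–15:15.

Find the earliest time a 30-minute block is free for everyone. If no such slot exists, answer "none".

10:15

Wei free within 10:00–16:00: 10:00–10:45, 11:00–11:30, 11:45–12:30, 12:45–14:30, 14:45–15:45.
Wei ∩ Diego: 10:00–10:45, 11:15–11:30, 12:45–13:00, 14:45–15:00.
Restricted to 10:15–15:15: 10:15–10:45, 11:15–11:30, 12:45–13:00, 14:45–15:00.
Windows ≥ 30 min: 10:15–10:45.
Earliest such window starts at 10:15.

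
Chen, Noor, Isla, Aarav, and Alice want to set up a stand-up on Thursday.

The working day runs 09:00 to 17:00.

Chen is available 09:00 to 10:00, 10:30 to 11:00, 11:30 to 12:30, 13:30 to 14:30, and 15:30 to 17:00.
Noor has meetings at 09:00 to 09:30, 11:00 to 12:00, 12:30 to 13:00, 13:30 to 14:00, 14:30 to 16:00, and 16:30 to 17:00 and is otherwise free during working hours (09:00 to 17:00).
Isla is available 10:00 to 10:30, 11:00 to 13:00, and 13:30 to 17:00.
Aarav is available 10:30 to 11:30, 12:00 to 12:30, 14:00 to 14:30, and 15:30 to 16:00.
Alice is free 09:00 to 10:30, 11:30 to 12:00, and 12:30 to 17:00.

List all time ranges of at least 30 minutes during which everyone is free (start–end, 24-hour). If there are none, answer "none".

14:00–14:30

Noor free within 09:00–17:00: 09:30–11:00, 12:00–12:30, 13:00–13:30, 14:00–14:30, 16:00–16:30.
Chen ∩ Noor: 09:30–10:00, 10:30–11:00, 12:00–12:30, 14:00–14:30, 16:00–16:30.
Chen ∩ Noor ∩ Isla: 12:00–12:30, 14:00–14:30, 16:00–16:30.
Chen ∩ Noor ∩ Isla ∩ Aarav: 12:00–12:30, 14:00–14:30.
Chen ∩ Noor ∩ Isla ∩ Aarav ∩ Alice: 14:00–14:30.
Windows ≥ 30 min: 14:00–14:30.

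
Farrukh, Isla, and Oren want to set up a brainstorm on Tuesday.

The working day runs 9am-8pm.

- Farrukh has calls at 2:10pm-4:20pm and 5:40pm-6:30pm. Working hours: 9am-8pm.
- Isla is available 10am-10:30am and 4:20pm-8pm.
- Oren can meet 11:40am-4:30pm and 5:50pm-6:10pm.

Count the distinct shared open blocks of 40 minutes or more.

0

Farrukh free within 09:00–20:00: 09:00–14:10, 16:20–17:40, 18:30–20:00.
Farrukh ∩ Isla: 10:00–10:30, 16:20–17:40, 18:30–20:00.
Farrukh ∩ Isla ∩ Oren: 16:20–16:30.
Windows ≥ 40 min: (none).
That's 0 windows.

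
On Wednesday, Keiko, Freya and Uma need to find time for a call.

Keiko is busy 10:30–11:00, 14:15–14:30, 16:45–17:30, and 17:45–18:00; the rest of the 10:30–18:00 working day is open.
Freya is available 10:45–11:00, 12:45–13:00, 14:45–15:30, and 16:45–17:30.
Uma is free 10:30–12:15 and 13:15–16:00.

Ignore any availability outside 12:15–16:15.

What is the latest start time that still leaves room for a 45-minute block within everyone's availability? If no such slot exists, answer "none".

14:45

Keiko free within 10:30–18:00: 11:00–14:15, 14:30–16:45, 17:30–17:45.
Keiko ∩ Freya: 12:45–13:00, 14:45–15:30.
Keiko ∩ Freya ∩ Uma: 14:45–15:30.
Restricted to 12:15–16:15: 14:45–15:30.
Windows ≥ 45 min: 14:45–15:30.
Latest start in the last window 14:45–15:30 is 15:30 − 45 min = 14:45.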